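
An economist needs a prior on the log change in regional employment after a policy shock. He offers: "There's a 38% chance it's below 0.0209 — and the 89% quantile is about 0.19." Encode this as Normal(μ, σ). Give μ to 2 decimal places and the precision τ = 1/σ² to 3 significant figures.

μ = 0.05, τ = 82.1

The p-quantile of Normal(μ,σ) is μ + z_p·σ, with z_{0.38} = -0.3055 and z_{0.89} = 1.227.
Eliminate σ: μ = (z₂·x₁ − z₁·x₂)/(z₂ − z₁) = (1.227·0.0209 − (-0.3055)·0.19)/1.532 = 0.05.
Then σ = (x₂ − x₁)/(z₂ − z₁) = (0.19 − 0.0209)/1.532 = 0.11.
Precision τ = 1/σ² = 1/0.1104² = 82.1.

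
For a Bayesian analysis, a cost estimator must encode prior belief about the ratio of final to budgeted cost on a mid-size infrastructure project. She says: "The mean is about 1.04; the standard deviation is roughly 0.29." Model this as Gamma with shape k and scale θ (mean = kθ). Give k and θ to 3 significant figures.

For Gamma(k, scale θ): mean = kθ, variance = kθ², so CV = 1/√k.
CV = SD/mean = 0.29/1.04 = 0.2788, hence k = 1/CV² = 12.9.
Then θ = mean/k = 1.04/12.9 = 0.0809.

k ≈ 12.9, θ ≈ 0.0809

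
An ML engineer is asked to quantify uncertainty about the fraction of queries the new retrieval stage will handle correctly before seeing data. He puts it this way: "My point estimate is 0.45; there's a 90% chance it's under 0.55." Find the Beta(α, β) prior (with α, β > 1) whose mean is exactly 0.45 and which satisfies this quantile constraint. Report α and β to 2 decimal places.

With mean 0.45 fixed, write α = 0.45s, β = 0.55s where s = α+β.
Need P(θ < 0.55) = 0.9 under Beta(0.45s, 0.55s). Normal approximation: (q−m)/√(m(1−m)/s) ≈ z_{0.9} = 1.28, so s ≈ 0.45·0.55·(1.28)²/(0.55−0.45)² = 40.6.
At s = 40.6: P(θ<0.55) ≈ 0.900. Adjusting to match 0.9 gives s ≈ 40.75.
So α = 0.45·40.75 ≈ 18.34, β = 0.55·40.75 ≈ 22.41.

α ≈ 18.34, β ≈ 22.41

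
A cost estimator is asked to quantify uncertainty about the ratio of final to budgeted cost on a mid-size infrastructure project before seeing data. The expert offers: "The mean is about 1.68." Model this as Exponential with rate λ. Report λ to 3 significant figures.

λ ≈ 0.595

Exponential mean = 1/λ, so λ = 1/1.68 = 0.595.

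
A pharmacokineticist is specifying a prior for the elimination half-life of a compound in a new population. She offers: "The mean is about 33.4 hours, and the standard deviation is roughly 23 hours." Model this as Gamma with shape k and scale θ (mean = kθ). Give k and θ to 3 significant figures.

For Gamma(k, scale θ): mean = kθ, variance = kθ², so CV = 1/√k.
CV = SD/mean = 23/33.4 = 0.6886, hence k = 1/CV² = 2.11.
Then θ = mean/k = 33.4/2.11 = 15.8.

k ≈ 2.11, θ ≈ 15.8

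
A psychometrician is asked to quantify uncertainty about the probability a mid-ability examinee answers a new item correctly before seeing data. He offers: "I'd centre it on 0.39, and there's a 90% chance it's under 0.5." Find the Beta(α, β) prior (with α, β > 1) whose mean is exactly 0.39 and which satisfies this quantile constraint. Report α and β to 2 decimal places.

α ≈ 12.79, β ≈ 20.00

With mean 0.39 fixed, write α = 0.39s, β = 0.61s where s = α+β.
Need P(θ < 0.5) = 0.9 under Beta(0.39s, 0.61s). Normal approximation: (q−m)/√(m(1−m)/s) ≈ z_{0.9} = 1.28, so s ≈ 0.39·0.61·(1.28)²/(0.5−0.39)² = 32.3.
At s = 32.3: P(θ<0.5) ≈ 0.898. Adjusting to match 0.9 gives s ≈ 32.79.
So α = 0.39·32.79 ≈ 12.79, β = 0.61·32.79 ≈ 20.00.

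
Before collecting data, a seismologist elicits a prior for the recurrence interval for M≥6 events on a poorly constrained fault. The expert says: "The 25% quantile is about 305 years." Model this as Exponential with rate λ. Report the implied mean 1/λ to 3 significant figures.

P(T < 305.0) = 1 − e^(−λ·305.0) = 0.25, so λ = −ln(1−0.25)/305.0 = −ln(0.75)/305.0 = 0.000943.
Mean = 1/λ = 1060 years.

mean ≈ 1060 years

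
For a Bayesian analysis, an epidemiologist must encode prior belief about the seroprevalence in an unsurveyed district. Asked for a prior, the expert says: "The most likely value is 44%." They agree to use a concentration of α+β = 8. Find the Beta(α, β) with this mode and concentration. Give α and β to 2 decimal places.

For α,β > 1 the Beta mode is (α−1)/(α+β−2). With α+β = 8, the mode is (α−1)/6.
Set (α−1)/6 = 0.44 → α = 1 + 0.44·6 = 3.64.
β = 8 − α = 4.36.

α = 3.64, β = 4.36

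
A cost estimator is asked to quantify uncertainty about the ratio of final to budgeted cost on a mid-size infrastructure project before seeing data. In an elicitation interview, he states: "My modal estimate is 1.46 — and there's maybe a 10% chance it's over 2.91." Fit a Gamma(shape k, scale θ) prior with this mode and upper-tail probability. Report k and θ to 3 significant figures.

k ≈ 5.03, θ ≈ 0.362

Gamma(k,θ) with k>1 has mode (k−1)θ, so θ = 1.46/(k−1).
Need P(X < 2.91) = 0.9 with θ tied to k this way. Start at k = 2, θ = 1.46: P(X<2.91) ≈ 0.592.
Too low — raise k to concentrate. Iterating converges to k ≈ 5.03.
Then θ = 1.46/(5.03−1) ≈ 0.362.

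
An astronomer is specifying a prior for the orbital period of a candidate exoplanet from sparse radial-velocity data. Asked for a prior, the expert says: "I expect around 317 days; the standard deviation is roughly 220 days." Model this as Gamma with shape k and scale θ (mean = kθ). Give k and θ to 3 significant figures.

For Gamma(k, scale θ): mean = kθ, variance = kθ², so CV = 1/√k.
CV = SD/mean = 220/317 = 0.694, hence k = 1/CV² = 2.08.
Then θ = mean/k = 317/2.08 = 153.

k ≈ 2.08, θ ≈ 153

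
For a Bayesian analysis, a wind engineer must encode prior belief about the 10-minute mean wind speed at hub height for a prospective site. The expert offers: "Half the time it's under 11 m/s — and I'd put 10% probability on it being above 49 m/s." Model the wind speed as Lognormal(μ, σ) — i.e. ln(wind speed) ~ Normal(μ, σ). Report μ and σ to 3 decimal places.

If T ~ Lognormal(μ,σ) then ln T ~ Normal(μ,σ), so the p-quantile of ln T is μ + z_p·σ.
ln(11) = 2.398 and ln(49) = 3.892; z_{0.5} = 0, z_{0.9} = 1.282.
σ = (3.892 − 2.398)/(1.282 − (0)) = 1.166.
μ = 2.398 − (0)·1.166 = 2.398.

μ ≈ 2.398, σ ≈ 1.166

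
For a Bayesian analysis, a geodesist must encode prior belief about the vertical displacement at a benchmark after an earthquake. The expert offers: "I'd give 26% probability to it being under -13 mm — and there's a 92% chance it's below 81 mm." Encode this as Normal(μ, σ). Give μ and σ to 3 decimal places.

μ = 16.523, σ = 45.889

The p-quantile of Normal(μ,σ) is μ + z_p·σ, with z_{0.26} = -0.6433 and z_{0.92} = 1.405.
Eliminate σ: μ = (z₂·x₁ − z₁·x₂)/(z₂ − z₁) = (1.405·-13 − (-0.6433)·81)/2.048 = 16.523.
Then σ = (x₂ − x₁)/(z₂ − z₁) = (81 − -13)/2.048 = 45.889.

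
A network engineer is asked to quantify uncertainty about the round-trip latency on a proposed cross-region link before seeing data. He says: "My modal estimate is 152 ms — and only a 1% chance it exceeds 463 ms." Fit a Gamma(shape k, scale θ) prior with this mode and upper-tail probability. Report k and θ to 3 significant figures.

Gamma(k,θ) with k>1 has mode (k−1)θ, so θ = 152/(k−1).
Need P(X < 463) = 0.99 with θ tied to k this way. Start at k = 2, θ = 152: P(X<463) ≈ 0.808.
Too low — raise k to concentrate. Iterating converges to k ≈ 4.62.
Then θ = 152/(4.62−1) ≈ 42.

k ≈ 4.62, θ ≈ 42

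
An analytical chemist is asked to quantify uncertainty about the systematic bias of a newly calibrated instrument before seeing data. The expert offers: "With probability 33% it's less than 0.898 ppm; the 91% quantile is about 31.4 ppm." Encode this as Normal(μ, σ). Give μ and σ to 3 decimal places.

The p-quantile of Normal(μ,σ) is μ + z_p·σ, with z_{0.33} = -0.4399 and z_{0.91} = 1.341.
Eliminate σ: μ = (z₂·x₁ − z₁·x₂)/(z₂ − z₁) = (1.341·0.898 − (-0.4399)·31.4)/1.781 = 8.434.
Then σ = (x₂ − x₁)/(z₂ − z₁) = (31.4 − 0.898)/1.781 = 17.130.

μ = 8.434, σ = 17.130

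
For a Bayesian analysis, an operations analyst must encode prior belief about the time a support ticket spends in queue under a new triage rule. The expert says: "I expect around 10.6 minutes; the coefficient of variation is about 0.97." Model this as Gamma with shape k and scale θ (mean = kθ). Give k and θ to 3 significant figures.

k ≈ 1.06, θ ≈ 9.97

For Gamma(k, scale θ): mean = kθ, variance = kθ², so CV = 1/√k.
CV = 0.97, hence k = 1/CV² = 1.06.
Then θ = mean/k = 10.6/1.06 = 9.97.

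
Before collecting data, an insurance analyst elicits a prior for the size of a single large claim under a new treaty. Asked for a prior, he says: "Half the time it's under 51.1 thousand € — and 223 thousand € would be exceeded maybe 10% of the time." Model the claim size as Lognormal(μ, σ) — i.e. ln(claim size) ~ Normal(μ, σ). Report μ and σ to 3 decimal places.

If T ~ Lognormal(μ,σ) then ln T ~ Normal(μ,σ), so the p-quantile of ln T is μ + z_p·σ.
ln(51.1) = 3.934 and ln(223) = 5.407; z_{0.5} = 0, z_{0.9} = 1.282.
σ = (5.407 − 3.934)/(1.282 − (0)) = 1.150.
μ = 3.934 − (0)·1.150 = 3.934.

μ ≈ 3.934, σ ≈ 1.150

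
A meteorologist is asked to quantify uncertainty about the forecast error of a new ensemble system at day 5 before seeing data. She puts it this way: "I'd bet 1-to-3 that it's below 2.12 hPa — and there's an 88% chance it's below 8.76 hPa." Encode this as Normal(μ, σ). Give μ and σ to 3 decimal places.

μ = 4.542, σ = 3.590

For Normal(μ,σ), the p-quantile is μ + z_p·σ. Here z_{0.25} = -0.6745, z_{0.88} = 1.175.
So 2.12 = μ − 0.6745σ and 8.76 = μ + 1.175σ.
Subtracting: σ = (8.76 − 2.12)/(1.175 − (-0.6745)) = 3.590.
Then μ = 2.12 − (-0.6745)·3.590 = 4.542.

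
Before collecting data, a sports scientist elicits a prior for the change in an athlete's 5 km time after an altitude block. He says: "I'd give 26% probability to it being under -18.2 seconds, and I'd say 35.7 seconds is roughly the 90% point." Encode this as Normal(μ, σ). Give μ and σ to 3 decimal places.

The p-quantile of Normal(μ,σ) is μ + z_p·σ, with z_{0.26} = -0.6433 and z_{0.9} = 1.282.
Eliminate σ: μ = (z₂·x₁ − z₁·x₂)/(z₂ − z₁) = (1.282·-18.2 − (-0.6433)·35.7)/1.925 = -0.185.
Then σ = (x₂ − x₁)/(z₂ − z₁) = (35.7 − -18.2)/1.925 = 28.001.

μ = -0.185, σ = 28.001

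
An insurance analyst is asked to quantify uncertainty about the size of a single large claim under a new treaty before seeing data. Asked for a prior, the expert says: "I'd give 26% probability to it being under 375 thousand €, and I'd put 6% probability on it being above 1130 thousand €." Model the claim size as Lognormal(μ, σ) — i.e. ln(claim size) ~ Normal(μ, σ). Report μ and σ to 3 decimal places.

μ ≈ 6.250, σ ≈ 0.502

If T ~ Lognormal(μ,σ) then ln T ~ Normal(μ,σ), so the p-quantile of ln T is μ + z_p·σ.
ln(375) = 5.927 and ln(1130) = 7.03; z_{0.26} = -0.6433, z_{0.94} = 1.555.
σ = (7.03 − 5.927)/(1.555 − (-0.6433)) = 0.502.
μ = 5.927 − (-0.6433)·0.502 = 6.250.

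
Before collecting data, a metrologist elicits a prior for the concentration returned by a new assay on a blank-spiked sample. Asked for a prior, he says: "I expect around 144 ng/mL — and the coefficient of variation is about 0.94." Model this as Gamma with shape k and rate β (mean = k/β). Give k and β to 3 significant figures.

For Gamma(k, rate β): mean = k/β, variance = k/β², so CV = 1/√k.
CV = 0.94, hence k = 1/CV² = 1.13.
Then β = k/mean = 1.13/144 = 0.00786.

k ≈ 1.13, β ≈ 0.00786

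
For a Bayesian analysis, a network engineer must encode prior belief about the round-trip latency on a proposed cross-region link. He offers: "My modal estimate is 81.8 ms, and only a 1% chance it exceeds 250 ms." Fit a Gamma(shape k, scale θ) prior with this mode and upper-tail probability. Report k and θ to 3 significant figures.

Gamma(k,θ) with k>1 has mode (k−1)θ, so θ = 81.8/(k−1).
Need P(X < 250) = 0.99 with θ tied to k this way. Start at k = 2, θ = 81.8: P(X<250) ≈ 0.809.
Too low — raise k to concentrate. Iterating converges to k ≈ 4.59.
Then θ = 81.8/(4.59−1) ≈ 22.8.

k ≈ 4.59, θ ≈ 22.8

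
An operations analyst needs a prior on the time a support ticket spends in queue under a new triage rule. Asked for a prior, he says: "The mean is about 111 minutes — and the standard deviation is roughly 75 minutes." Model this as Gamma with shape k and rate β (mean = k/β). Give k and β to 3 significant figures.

For Gamma(k, rate β): mean = k/β, variance = k/β², so CV = 1/√k.
CV = SD/mean = 75/111 = 0.6757, hence k = 1/CV² = 2.19.
Then β = k/mean = 2.19/111 = 0.0197.

k ≈ 2.19, β ≈ 0.0197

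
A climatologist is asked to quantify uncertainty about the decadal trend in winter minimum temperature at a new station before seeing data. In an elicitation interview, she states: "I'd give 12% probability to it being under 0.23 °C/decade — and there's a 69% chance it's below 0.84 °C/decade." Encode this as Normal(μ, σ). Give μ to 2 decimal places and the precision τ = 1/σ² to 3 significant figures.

μ = 0.66, τ = 7.5

For Normal(μ,σ), the p-quantile is μ + z_p·σ. Here z_{0.12} = -1.175, z_{0.69} = 0.4959.
So 0.23 = μ − 1.175σ and 0.84 = μ + 0.4959σ.
Subtracting: σ = (0.84 − 0.23)/(0.4959 − (-1.175)) = 0.37.
Then μ = 0.23 − (-1.175)·0.37 = 0.66.
Precision τ = 1/σ² = 1/0.3651² = 7.5.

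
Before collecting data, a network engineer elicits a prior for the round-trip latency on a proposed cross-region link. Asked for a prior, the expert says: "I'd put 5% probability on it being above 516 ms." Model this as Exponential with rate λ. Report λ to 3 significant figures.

P(T > 516.0) = e^(−λ·516.0) = 0.05, so λ = −ln(0.05)/516.0 = 0.00581.

λ ≈ 0.00581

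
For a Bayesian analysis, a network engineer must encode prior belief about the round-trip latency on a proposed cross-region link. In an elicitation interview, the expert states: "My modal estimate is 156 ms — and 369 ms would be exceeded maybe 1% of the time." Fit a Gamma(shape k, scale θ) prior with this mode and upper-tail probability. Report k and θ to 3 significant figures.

Gamma(k,θ) with k>1 has mode (k−1)θ, so θ = 156/(k−1).
Need P(X < 369) = 0.99 with θ tied to k this way. Start at k = 2, θ = 156: P(X<369) ≈ 0.684.
Too low — raise k to concentrate. Iterating converges to k ≈ 7.41.
Then θ = 156/(7.41−1) ≈ 24.3.

k ≈ 7.41, θ ≈ 24.3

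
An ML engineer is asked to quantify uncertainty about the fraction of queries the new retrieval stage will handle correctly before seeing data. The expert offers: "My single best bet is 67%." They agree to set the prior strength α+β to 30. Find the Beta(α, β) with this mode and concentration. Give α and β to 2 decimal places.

For α,β > 1 the Beta mode is (α−1)/(α+β−2). With α+β = 30, the mode is (α−1)/28.
Set (α−1)/28 = 0.67 → α = 1 + 0.67·28 = 19.76.
β = 30 − α = 10.24.

α = 19.76, β = 10.24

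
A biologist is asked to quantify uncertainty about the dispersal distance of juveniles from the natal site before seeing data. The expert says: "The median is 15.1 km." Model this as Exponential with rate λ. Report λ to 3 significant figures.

λ ≈ 0.0459

Exponential median = ln 2 / λ, so λ = ln 2 / 15.1 = 0.0459.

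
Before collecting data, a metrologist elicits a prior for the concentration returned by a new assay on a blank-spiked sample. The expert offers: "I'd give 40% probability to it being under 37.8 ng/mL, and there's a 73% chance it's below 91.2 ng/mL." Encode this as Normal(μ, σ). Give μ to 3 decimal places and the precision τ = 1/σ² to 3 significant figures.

μ = 53.419, τ = 0.000263

For Normal(μ,σ), the p-quantile is μ + z_p·σ. Here z_{0.4} = -0.2533, z_{0.73} = 0.6128.
So 37.8 = μ − 0.2533σ and 91.2 = μ + 0.6128σ.
Subtracting: σ = (91.2 − 37.8)/(0.6128 − (-0.2533)) = 61.651.
Then μ = 37.8 − (-0.2533)·61.651 = 53.419.
Precision τ = 1/σ² = 1/61.65² = 0.000263.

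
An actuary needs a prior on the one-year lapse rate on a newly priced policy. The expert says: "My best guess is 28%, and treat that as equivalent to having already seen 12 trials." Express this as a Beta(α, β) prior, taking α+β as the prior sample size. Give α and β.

α = 3.36, β = 8.64

Under the effective-sample-size interpretation, Beta(α, β) has prior mean α/(α+β) and prior sample size α+β.
So α+β = 12 and α/(α+β) = 0.28, giving α = 0.28·12 = 3.36 and β = 12 − 3.36 = 8.64.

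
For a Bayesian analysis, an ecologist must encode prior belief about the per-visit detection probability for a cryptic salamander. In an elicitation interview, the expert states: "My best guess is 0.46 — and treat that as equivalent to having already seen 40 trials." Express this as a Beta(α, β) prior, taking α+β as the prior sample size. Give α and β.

Under the effective-sample-size interpretation, Beta(α, β) has prior mean α/(α+β) and prior sample size α+β.
So α+β = 40 and α/(α+β) = 0.46, giving α = 0.46·40 = 18.4 and β = 40 − 18.4 = 21.6.

α = 18.4, β = 21.6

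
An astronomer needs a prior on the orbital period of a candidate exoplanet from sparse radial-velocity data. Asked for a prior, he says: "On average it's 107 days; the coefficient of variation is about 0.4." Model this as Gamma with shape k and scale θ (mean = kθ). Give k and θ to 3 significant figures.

k ≈ 6.25, θ ≈ 17.1

For Gamma(k, scale θ): mean = kθ, variance = kθ², so CV = 1/√k.
CV = 0.4, hence k = 1/CV² = 6.25.
Then θ = mean/k = 107/6.25 = 17.1.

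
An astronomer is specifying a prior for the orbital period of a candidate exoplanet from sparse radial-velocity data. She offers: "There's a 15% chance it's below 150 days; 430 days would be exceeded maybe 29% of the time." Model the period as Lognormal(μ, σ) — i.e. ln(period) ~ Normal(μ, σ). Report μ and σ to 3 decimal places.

If T ~ Lognormal(μ,σ) then ln T ~ Normal(μ,σ), so the p-quantile of ln T is μ + z_p·σ.
ln(150) = 5.011 and ln(430) = 6.064; z_{0.15} = -1.036, z_{0.71} = 0.5534.
σ = (6.064 − 5.011)/(0.5534 − (-1.036)) = 0.662.
μ = 5.011 − (-1.036)·0.662 = 5.697.

μ ≈ 5.697, σ ≈ 0.662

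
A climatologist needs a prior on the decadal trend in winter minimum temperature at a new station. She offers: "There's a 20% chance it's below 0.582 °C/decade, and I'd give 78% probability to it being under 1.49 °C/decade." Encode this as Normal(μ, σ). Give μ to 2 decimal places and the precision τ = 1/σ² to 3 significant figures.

The p-quantile of Normal(μ,σ) is μ + z_p·σ, with z_{0.2} = -0.8416 and z_{0.78} = 0.7722.
Eliminate σ: μ = (z₂·x₁ − z₁·x₂)/(z₂ − z₁) = (0.7722·0.582 − (-0.8416)·1.49)/1.614 = 1.06.
Then σ = (x₂ − x₁)/(z₂ − z₁) = (1.49 − 0.582)/1.614 = 0.56.
Precision τ = 1/σ² = 1/0.5626² = 3.16.

μ = 1.06, τ = 3.16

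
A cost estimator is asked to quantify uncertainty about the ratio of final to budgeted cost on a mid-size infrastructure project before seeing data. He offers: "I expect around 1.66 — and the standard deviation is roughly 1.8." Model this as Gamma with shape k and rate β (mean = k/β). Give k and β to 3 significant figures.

For Gamma(k, rate β): mean = k/β, variance = k/β², so CV = 1/√k.
CV = SD/mean = 1.8/1.66 = 1.084, hence k = 1/CV² = 0.85.
Then β = k/mean = 0.85/1.66 = 0.512.

k ≈ 0.85, β ≈ 0.512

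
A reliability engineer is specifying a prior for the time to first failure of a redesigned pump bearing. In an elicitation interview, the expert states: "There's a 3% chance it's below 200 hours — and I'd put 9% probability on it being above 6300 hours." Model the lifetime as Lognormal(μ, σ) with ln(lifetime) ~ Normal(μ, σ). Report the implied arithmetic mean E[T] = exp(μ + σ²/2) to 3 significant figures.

If T ~ Lognormal(μ,σ) then ln T ~ Normal(μ,σ), so the p-quantile of ln T is μ + z_p·σ.
ln(200) = 5.298 and ln(6300) = 8.748; z_{0.03} = -1.881, z_{0.91} = 1.341.
σ = (8.748 − 5.298)/(1.341 − (-1.881)) = 1.071.
μ = 5.298 − (-1.881)·1.071 = 7.312.
E[T] = exp(μ + σ²/2) = exp(7.312 + 0.5734) = 2660 hours.

E[T] ≈ 2660 hours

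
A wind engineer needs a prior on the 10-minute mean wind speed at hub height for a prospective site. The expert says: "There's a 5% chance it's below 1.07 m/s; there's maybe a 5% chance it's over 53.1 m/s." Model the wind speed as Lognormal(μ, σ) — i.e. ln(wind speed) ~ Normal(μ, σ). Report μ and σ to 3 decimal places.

If T ~ Lognormal(μ,σ) then ln T ~ Normal(μ,σ), so the p-quantile of ln T is μ + z_p·σ.
ln(1.07) = 0.06766 and ln(53.1) = 3.972; z_{0.05} = -1.645, z_{0.95} = 1.645.
σ = (3.972 − 0.06766)/(1.645 − (-1.645)) = 1.187.
μ = 0.06766 − (-1.645)·1.187 = 2.020.

μ ≈ 2.020, σ ≈ 1.187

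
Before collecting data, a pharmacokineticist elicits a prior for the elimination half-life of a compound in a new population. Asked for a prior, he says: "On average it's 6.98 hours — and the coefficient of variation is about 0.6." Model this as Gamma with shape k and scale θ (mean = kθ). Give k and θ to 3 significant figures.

For Gamma(k, scale θ): mean = kθ, variance = kθ², so CV = 1/√k.
CV = 0.6, hence k = 1/CV² = 2.78.
Then θ = mean/k = 6.98/2.78 = 2.51.

k ≈ 2.78, θ ≈ 2.51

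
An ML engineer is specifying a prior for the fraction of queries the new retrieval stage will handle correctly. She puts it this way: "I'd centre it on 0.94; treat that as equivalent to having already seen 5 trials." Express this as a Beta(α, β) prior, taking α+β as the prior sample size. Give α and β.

Under the effective-sample-size interpretation, Beta(α, β) has prior mean α/(α+β) and prior sample size α+β.
So α+β = 5 and α/(α+β) = 0.94, giving α = 0.94·5 = 4.7 and β = 5 − 4.7 = 0.3.

α = 4.7, β = 0.3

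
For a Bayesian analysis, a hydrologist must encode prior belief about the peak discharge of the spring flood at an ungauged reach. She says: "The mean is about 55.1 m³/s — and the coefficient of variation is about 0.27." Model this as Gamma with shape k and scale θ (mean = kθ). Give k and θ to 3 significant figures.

For Gamma(k, scale θ): mean = kθ, variance = kθ², so CV = 1/√k.
CV = 0.27, hence k = 1/CV² = 13.7.
Then θ = mean/k = 55.1/13.7 = 4.02.

k ≈ 13.7, θ ≈ 4.02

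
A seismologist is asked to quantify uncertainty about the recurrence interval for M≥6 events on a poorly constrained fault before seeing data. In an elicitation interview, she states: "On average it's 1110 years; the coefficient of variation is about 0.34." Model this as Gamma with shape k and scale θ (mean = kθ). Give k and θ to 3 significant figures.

k ≈ 8.65, θ ≈ 128

For Gamma(k, scale θ): mean = kθ, variance = kθ², so CV = 1/√k.
CV = 0.34, hence k = 1/CV² = 8.65.
Then θ = mean/k = 1110/8.65 = 128.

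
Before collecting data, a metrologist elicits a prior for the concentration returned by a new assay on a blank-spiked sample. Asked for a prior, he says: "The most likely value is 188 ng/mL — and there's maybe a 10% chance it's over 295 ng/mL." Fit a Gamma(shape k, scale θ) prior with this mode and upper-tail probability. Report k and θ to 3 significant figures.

Gamma(k,θ) with k>1 has mode (k−1)θ, so θ = 188/(k−1).
Need P(X < 295) = 0.9 with θ tied to k this way. Start at k = 2, θ = 188: P(X<295) ≈ 0.465.
Too low — raise k to concentrate. Iterating converges to k ≈ 10.2.
Then θ = 188/(10.2−1) ≈ 20.4.

k ≈ 10.2, θ ≈ 20.4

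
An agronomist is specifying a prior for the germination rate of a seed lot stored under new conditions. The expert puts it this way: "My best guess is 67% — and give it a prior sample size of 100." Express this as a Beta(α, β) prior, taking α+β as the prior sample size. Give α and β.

Under the effective-sample-size interpretation, Beta(α, β) has prior mean α/(α+β) and prior sample size α+β.
So α+β = 100 and α/(α+β) = 0.67, giving α = 0.67·100 = 67 and β = 100 − 67 = 33.

α = 67, β = 33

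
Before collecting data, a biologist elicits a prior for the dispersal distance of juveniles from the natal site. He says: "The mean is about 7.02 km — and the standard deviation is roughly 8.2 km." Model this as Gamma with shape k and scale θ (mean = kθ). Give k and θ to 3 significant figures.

k ≈ 0.733, θ ≈ 9.58

For Gamma(k, scale θ): mean = kθ, variance = kθ², so CV = 1/√k.
CV = SD/mean = 8.2/7.02 = 1.168, hence k = 1/CV² = 0.733.
Then θ = mean/k = 7.02/0.733 = 9.58.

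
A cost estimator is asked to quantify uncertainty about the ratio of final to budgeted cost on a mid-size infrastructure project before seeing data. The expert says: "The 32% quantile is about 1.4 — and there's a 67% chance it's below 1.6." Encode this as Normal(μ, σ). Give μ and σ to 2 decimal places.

μ = 1.50, σ = 0.22

The p-quantile of Normal(μ,σ) is μ + z_p·σ, with z_{0.32} = -0.4677 and z_{0.67} = 0.4399.
Eliminate σ: μ = (z₂·x₁ − z₁·x₂)/(z₂ − z₁) = (0.4399·1.4 − (-0.4677)·1.6)/0.9076 = 1.50.
Then σ = (x₂ − x₁)/(z₂ − z₁) = (1.6 − 1.4)/0.9076 = 0.22.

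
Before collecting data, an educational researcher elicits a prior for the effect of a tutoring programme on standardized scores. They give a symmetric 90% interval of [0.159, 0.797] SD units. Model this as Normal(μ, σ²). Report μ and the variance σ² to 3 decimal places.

A symmetric 90% interval runs μ ± z·σ with z = 1.645.
Half-width = 0.319, so σ = 0.319/1.645 = 0.1939 and σ² = 0.038.
μ is the interval midpoint, 0.478.

μ = 0.478, σ² = 0.038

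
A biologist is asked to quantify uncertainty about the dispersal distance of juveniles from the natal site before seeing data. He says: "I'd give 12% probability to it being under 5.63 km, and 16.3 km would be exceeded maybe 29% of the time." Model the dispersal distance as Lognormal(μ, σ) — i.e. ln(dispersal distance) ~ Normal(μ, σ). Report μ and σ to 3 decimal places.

If T ~ Lognormal(μ,σ) then ln T ~ Normal(μ,σ), so the p-quantile of ln T is μ + z_p·σ.
ln(5.63) = 1.728 and ln(16.3) = 2.791; z_{0.12} = -1.175, z_{0.71} = 0.5534.
σ = (2.791 − 1.728)/(0.5534 − (-1.175)) = 0.615.
μ = 1.728 − (-1.175)·0.615 = 2.451.

μ ≈ 2.451, σ ≈ 0.615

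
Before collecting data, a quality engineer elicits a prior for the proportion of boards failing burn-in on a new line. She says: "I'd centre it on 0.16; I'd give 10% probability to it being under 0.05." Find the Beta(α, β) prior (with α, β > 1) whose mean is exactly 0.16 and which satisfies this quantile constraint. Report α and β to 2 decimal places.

With mean 0.16 fixed, write α = 0.16s, β = 0.84s where s = α+β.
Need P(θ < 0.05) = 0.1 under Beta(0.16s, 0.84s). Normal approximation: (q−m)/√(m(1−m)/s) ≈ z_{0.1} = -1.28, so s ≈ 0.16·0.84·(-1.28)²/(0.05−0.16)² = 18.2.
At s = 18.2: P(θ<0.05) ≈ 0.059. Adjusting to match 0.1 gives s ≈ 13.36.
So α = 0.16·13.36 ≈ 2.14, β = 0.84·13.36 ≈ 11.22.

α ≈ 2.14, β ≈ 11.22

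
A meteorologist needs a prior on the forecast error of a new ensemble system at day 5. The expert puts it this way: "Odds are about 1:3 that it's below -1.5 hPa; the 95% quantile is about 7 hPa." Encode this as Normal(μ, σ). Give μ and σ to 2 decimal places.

μ = 0.97, σ = 3.66

For Normal(μ,σ), the p-quantile is μ + z_p·σ. Here z_{0.25} = -0.6745, z_{0.95} = 1.645.
So -1.5 = μ − 0.6745σ and 7 = μ + 1.645σ.
Subtracting: σ = (7 − -1.5)/(1.645 − (-0.6745)) = 3.66.
Then μ = -1.5 − (-0.6745)·3.66 = 0.97.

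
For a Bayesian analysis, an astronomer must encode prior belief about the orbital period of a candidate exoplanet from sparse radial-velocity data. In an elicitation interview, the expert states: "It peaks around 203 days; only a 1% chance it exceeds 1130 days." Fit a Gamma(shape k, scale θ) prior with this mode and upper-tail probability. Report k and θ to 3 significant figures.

Gamma(k,θ) with k>1 has mode (k−1)θ, so θ = 203/(k−1).
Need P(X < 1130) = 0.99 with θ tied to k this way. Start at k = 2, θ = 203: P(X<1130) ≈ 0.975.
Too low — raise k to concentrate. Iterating converges to k ≈ 2.29.
Then θ = 203/(2.29−1) ≈ 158.

k ≈ 2.29, θ ≈ 158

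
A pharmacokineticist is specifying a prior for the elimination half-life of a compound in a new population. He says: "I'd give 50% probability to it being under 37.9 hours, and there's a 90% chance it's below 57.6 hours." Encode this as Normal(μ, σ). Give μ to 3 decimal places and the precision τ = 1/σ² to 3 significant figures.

μ = 37.900, τ = 0.00423

The p-quantile of Normal(μ,σ) is μ + z_p·σ, with z_{0.5} = 0 and z_{0.9} = 1.282.
Eliminate σ: μ = (z₂·x₁ − z₁·x₂)/(z₂ − z₁) = (1.282·37.9 − (0)·57.6)/1.282 = 37.900.
Then σ = (x₂ − x₁)/(z₂ − z₁) = (57.6 − 37.9)/1.282 = 15.372.
Precision τ = 1/σ² = 1/15.37² = 0.00423.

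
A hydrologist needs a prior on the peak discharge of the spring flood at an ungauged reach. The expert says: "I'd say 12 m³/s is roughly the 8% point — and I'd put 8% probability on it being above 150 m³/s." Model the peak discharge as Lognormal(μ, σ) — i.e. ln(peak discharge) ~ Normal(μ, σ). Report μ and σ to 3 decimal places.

If T ~ Lognormal(μ,σ) then ln T ~ Normal(μ,σ), so the p-quantile of ln T is μ + z_p·σ.
ln(12) = 2.485 and ln(150) = 5.011; z_{0.08} = -1.405, z_{0.92} = 1.405.
σ = (5.011 − 2.485)/(1.405 − (-1.405)) = 0.899.
μ = 2.485 − (-1.405)·0.899 = 3.748.

μ ≈ 3.748, σ ≈ 0.899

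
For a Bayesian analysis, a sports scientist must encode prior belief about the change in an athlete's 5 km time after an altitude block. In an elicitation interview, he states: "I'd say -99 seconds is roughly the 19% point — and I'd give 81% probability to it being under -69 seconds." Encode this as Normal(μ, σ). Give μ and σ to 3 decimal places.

μ = -84.000, σ = 17.086

The p-quantile of Normal(μ,σ) is μ + z_p·σ, with z_{0.19} = -0.8779 and z_{0.81} = 0.8779.
Eliminate σ: μ = (z₂·x₁ − z₁·x₂)/(z₂ − z₁) = (0.8779·-99 − (-0.8779)·-69)/1.756 = -84.000.
Then σ = (x₂ − x₁)/(z₂ − z₁) = (-69 − -99)/1.756 = 17.086.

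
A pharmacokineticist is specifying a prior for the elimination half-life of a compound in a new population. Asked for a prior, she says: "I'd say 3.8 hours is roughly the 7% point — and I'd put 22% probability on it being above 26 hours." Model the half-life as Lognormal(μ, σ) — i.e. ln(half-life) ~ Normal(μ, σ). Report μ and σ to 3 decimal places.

μ ≈ 2.598, σ ≈ 0.855

If T ~ Lognormal(μ,σ) then ln T ~ Normal(μ,σ), so the p-quantile of ln T is μ + z_p·σ.
ln(3.8) = 1.335 and ln(26) = 3.258; z_{0.07} = -1.476, z_{0.78} = 0.7722.
σ = (3.258 − 1.335)/(0.7722 − (-1.476)) = 0.855.
μ = 1.335 − (-1.476)·0.855 = 2.598.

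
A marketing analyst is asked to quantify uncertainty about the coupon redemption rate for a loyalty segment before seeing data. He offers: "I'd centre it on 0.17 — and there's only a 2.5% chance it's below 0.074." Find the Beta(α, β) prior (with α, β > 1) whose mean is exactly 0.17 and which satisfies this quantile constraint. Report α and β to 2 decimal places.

With mean 0.17 fixed, write α = 0.17s, β = 0.83s where s = α+β.
Need P(θ < 0.074) = 0.025 under Beta(0.17s, 0.83s). Normal approximation: (q−m)/√(m(1−m)/s) ≈ z_{0.025} = -1.96, so s ≈ 0.17·0.83·(-1.96)²/(0.074−0.17)² = 58.8.
At s = 58.8: P(θ<0.074) ≈ 0.009. Adjusting to match 0.025 gives s ≈ 42.21.
So α = 0.17·42.21 ≈ 7.18, β = 0.83·42.21 ≈ 35.04.

α ≈ 7.18, β ≈ 35.04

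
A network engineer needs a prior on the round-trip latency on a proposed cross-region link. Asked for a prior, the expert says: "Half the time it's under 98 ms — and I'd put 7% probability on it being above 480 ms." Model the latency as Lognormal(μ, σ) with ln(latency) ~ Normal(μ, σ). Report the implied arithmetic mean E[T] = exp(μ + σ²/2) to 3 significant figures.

If T ~ Lognormal(μ,σ) then ln T ~ Normal(μ,σ), so the p-quantile of ln T is μ + z_p·σ.
ln(98) = 4.585 and ln(480) = 6.174; z_{0.5} = 0, z_{0.93} = 1.476.
σ = (6.174 − 4.585)/(1.476 − (0)) = 1.077.
μ = 4.585 − (0)·1.077 = 4.585.
E[T] = exp(μ + σ²/2) = exp(4.585 + 0.5795) = 175 ms.

E[T] ≈ 175 ms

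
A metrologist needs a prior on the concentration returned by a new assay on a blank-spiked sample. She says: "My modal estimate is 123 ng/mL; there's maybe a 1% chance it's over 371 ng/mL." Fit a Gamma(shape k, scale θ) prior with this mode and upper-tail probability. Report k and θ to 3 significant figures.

k ≈ 4.69, θ ≈ 33.3

Gamma(k,θ) with k>1 has mode (k−1)θ, so θ = 123/(k−1).
Need P(X < 371) = 0.99 with θ tied to k this way. Start at k = 2, θ = 123: P(X<371) ≈ 0.803.
Too low — raise k to concentrate. Iterating converges to k ≈ 4.69.
Then θ = 123/(4.69−1) ≈ 33.3.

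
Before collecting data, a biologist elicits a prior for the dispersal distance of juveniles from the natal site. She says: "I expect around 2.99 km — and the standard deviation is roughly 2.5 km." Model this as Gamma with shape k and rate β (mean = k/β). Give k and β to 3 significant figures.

For Gamma(k, rate β): mean = k/β, variance = k/β², so CV = 1/√k.
CV = SD/mean = 2.5/2.99 = 0.8361, hence k = 1/CV² = 1.43.
Then β = k/mean = 1.43/2.99 = 0.478.

k ≈ 1.43, β ≈ 0.478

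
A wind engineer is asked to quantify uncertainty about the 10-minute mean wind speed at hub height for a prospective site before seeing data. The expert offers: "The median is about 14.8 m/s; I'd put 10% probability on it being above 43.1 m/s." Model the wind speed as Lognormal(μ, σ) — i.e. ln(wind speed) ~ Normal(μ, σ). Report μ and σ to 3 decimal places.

If T ~ Lognormal(μ,σ) then ln T ~ Normal(μ,σ), so the p-quantile of ln T is μ + z_p·σ.
ln(14.8) = 2.695 and ln(43.1) = 3.764; z_{0.5} = 0, z_{0.9} = 1.282.
σ = (3.764 − 2.695)/(1.282 − (0)) = 0.834.
μ = 2.695 − (0)·0.834 = 2.695.

μ ≈ 2.695, σ ≈ 0.834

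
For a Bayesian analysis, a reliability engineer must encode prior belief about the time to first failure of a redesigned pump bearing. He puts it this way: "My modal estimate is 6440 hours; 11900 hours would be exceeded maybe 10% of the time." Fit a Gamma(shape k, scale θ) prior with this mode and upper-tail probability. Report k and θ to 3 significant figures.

Gamma(k,θ) with k>1 has mode (k−1)θ, so θ = 6440/(k−1).
Need P(X < 11900) = 0.9 with θ tied to k this way. Start at k = 2, θ = 6440: P(X<11900) ≈ 0.551.
Too low — raise k to concentrate. Iterating converges to k ≈ 6.06.
Then θ = 6440/(6.06−1) ≈ 1270.

k ≈ 6.06, θ ≈ 1270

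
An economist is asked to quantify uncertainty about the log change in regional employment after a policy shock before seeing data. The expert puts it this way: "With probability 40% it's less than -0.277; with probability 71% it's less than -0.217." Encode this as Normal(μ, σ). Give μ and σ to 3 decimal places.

The p-quantile of Normal(μ,σ) is μ + z_p·σ, with z_{0.4} = -0.2533 and z_{0.71} = 0.5534.
Eliminate σ: μ = (z₂·x₁ − z₁·x₂)/(z₂ − z₁) = (0.5534·-0.277 − (-0.2533)·-0.217)/0.8067 = -0.258.
Then σ = (x₂ − x₁)/(z₂ − z₁) = (-0.217 − -0.277)/0.8067 = 0.074.

μ = -0.258, σ = 0.074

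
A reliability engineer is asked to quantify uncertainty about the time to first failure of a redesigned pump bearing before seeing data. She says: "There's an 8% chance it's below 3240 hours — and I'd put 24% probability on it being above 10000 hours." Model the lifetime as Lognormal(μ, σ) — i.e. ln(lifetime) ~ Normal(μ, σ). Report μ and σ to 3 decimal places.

μ ≈ 8.833, σ ≈ 0.534

If T ~ Lognormal(μ,σ) then ln T ~ Normal(μ,σ), so the p-quantile of ln T is μ + z_p·σ.
ln(3240) = 8.083 and ln(10000) = 9.21; z_{0.08} = -1.405, z_{0.76} = 0.7063.
σ = (9.21 − 8.083)/(0.7063 − (-1.405)) = 0.534.
μ = 8.083 − (-1.405)·0.534 = 8.833.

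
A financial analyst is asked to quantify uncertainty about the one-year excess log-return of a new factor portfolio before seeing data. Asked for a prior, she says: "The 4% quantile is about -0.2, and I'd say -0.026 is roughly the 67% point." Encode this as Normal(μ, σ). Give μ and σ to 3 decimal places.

The p-quantile of Normal(μ,σ) is μ + z_p·σ, with z_{0.04} = -1.751 and z_{0.67} = 0.4399.
Eliminate σ: μ = (z₂·x₁ − z₁·x₂)/(z₂ − z₁) = (0.4399·-0.2 − (-1.751)·-0.026)/2.191 = -0.061.
Then σ = (x₂ − x₁)/(z₂ − z₁) = (-0.026 − -0.2)/2.191 = 0.079.

μ = -0.061, σ = 0.079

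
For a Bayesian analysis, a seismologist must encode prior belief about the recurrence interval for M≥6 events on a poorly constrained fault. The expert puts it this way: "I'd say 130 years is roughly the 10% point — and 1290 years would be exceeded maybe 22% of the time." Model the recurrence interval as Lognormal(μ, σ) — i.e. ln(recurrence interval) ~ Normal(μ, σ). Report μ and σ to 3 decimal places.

μ ≈ 6.300, σ ≈ 1.117

If T ~ Lognormal(μ,σ) then ln T ~ Normal(μ,σ), so the p-quantile of ln T is μ + z_p·σ.
ln(130) = 4.868 and ln(1290) = 7.162; z_{0.1} = -1.282, z_{0.78} = 0.7722.
σ = (7.162 − 4.868)/(0.7722 − (-1.282)) = 1.117.
μ = 4.868 − (-1.282)·1.117 = 6.300.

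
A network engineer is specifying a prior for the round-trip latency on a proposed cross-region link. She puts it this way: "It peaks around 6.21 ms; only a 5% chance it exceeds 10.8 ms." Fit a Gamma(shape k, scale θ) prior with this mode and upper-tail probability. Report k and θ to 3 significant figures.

k ≈ 10.1, θ ≈ 0.682

Gamma(k,θ) with k>1 has mode (k−1)θ, so θ = 6.21/(k−1).
Need P(X < 10.8) = 0.95 with θ tied to k this way. Start at k = 2, θ = 6.21: P(X<10.8) ≈ 0.519.
Too low — raise k to concentrate. Iterating converges to k ≈ 10.1.
Then θ = 6.21/(10.1−1) ≈ 0.682.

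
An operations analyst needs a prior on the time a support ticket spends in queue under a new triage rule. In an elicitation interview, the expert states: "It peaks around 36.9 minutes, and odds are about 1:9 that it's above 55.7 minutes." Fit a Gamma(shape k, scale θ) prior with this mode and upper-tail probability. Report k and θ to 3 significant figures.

k ≈ 12, θ ≈ 3.36

Gamma(k,θ) with k>1 has mode (k−1)θ, so θ = 36.9/(k−1).
Need P(X < 55.7) = 0.9 with θ tied to k this way. Start at k = 2, θ = 36.9: P(X<55.7) ≈ 0.445.
Too low — raise k to concentrate. Iterating converges to k ≈ 12.
Then θ = 36.9/(12−1) ≈ 3.36.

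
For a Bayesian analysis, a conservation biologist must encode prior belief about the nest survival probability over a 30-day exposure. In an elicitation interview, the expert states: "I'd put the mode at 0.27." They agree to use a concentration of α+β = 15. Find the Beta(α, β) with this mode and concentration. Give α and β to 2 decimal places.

α = 4.51, β = 10.49

For α,β > 1 the Beta mode is (α−1)/(α+β−2). With α+β = 15, the mode is (α−1)/13.
Set (α−1)/13 = 0.27 → α = 1 + 0.27·13 = 4.51.
β = 15 − α = 10.49.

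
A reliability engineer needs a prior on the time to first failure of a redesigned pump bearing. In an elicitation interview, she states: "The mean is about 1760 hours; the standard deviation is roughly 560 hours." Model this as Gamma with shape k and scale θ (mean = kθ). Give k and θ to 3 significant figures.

For Gamma(k, scale θ): mean = kθ, variance = kθ², so CV = 1/√k.
CV = SD/mean = 560/1760 = 0.3182, hence k = 1/CV² = 9.88.
Then θ = mean/k = 1760/9.88 = 178.

k ≈ 9.88, θ ≈ 178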